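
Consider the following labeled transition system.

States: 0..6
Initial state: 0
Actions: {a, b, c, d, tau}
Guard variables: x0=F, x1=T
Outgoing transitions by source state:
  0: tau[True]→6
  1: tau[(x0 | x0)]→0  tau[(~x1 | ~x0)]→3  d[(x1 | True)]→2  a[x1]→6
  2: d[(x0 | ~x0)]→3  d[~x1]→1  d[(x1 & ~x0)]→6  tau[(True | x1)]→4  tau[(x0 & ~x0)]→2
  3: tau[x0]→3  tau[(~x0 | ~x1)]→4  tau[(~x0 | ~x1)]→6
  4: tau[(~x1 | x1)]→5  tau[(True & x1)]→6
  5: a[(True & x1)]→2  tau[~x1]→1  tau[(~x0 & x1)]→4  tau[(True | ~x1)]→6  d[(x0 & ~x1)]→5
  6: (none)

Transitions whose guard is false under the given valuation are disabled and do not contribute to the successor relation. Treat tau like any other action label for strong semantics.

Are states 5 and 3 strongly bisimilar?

Bisimulation quotient by refinement:
  P[0] = {{0,1,2,3,4,5,6}}
  P[1] = {{0,3,4},{1},{2},{5},{6}}
  P[2] = {{0},{1},{2},{3},{4},{5},{6}}
7 equivalence class(es) (converged in 3)
class of 5: {5}; class of 3: {3}

Answer: NOT BISIMILAR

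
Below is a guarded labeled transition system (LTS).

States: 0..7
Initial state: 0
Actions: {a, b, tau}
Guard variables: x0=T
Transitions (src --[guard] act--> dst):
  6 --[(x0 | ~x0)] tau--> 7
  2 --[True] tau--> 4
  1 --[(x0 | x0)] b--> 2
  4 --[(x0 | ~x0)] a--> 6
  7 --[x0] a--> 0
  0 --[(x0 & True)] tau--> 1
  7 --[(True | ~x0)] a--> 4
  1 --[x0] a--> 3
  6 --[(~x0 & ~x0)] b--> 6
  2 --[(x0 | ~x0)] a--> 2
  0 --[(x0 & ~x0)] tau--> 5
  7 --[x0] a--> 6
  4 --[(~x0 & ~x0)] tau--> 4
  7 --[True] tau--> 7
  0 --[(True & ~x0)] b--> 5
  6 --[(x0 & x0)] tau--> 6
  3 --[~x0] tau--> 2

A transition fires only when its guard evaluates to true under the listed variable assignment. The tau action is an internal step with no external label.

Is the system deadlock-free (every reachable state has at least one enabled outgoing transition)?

Answer: DEADLOCK at state 3

Trace:
Reach set: {0,1,2,3,4,6,7}
  0: tau→1  [1 out]
  1: a→3  b→2  [2 out]
  2: a→2  tau→4  [2 out]
  3: ∅  [deadlock]
  4: a→6  [1 out]
  6: tau→6  tau→7  [2 out]
  7: a→0  a→4  a→6  tau→7  [4 out]
Path to 3: tau·a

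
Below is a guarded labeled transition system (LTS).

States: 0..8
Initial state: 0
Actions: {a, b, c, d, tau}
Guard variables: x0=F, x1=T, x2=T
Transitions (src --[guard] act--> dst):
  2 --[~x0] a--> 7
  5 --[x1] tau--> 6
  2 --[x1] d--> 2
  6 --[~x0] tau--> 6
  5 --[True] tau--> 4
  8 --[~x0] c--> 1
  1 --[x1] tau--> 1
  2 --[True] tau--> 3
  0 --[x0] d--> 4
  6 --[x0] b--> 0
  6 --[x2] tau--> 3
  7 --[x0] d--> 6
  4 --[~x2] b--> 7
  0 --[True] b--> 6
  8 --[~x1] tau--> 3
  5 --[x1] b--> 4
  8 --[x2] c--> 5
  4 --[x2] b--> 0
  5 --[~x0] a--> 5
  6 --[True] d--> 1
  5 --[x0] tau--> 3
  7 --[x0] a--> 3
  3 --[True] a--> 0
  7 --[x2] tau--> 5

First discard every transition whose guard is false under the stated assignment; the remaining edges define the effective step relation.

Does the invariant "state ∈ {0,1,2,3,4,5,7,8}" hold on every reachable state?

Answer: INVARIANT VIOLATED at state 6

Working:
Inv-set: {0,1,2,3,4,5,7,8}
R = {0,1,3,6}
  0: ✓
  1: ✓
  3: ✓
  6: ✗ unsafe
witness against invariant: b → 6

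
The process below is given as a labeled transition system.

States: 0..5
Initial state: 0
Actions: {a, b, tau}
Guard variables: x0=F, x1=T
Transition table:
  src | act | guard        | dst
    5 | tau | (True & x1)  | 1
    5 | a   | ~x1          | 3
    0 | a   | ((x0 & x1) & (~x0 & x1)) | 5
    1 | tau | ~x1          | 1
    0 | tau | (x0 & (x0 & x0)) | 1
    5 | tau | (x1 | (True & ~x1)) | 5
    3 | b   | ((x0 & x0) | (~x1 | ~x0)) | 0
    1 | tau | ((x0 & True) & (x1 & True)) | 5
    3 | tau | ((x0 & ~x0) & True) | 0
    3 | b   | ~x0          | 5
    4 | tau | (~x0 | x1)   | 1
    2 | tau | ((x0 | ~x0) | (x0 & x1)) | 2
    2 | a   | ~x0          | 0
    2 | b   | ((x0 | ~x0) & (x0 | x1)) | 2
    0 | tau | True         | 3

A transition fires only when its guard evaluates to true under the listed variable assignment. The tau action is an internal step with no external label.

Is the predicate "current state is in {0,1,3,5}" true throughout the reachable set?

Answer: INVARIANT HOLDS

Working:
Allowed set {0,1,3,5}
Reach set: {0,1,3,5}
  0: safe
  1: safe
  3: safe
  5: safe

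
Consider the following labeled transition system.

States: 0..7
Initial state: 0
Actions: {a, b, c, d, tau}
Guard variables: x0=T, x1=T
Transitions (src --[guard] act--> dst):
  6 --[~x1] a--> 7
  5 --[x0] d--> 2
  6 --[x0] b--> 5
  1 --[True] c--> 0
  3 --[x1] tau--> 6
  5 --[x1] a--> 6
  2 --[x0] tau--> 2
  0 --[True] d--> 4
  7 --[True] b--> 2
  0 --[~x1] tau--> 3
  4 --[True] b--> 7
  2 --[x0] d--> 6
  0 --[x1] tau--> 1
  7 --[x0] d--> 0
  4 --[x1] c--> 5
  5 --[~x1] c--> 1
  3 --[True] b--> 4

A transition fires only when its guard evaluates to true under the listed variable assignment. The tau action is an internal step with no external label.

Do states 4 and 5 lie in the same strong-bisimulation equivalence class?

Answer: NOT BISIMILAR

Trace:
Bisimulation quotient by refinement:
  π0 = {{0,1,2,3,4,5,6,7}}
  π1 = {{0,2},{1},{3},{4},{5},{6},{7}}
  π2 = {{0},{1},{2},{3},{4},{5},{6},{7}}
stable after 3 split(s): 8 block(s)
[4]={4}  [5]={5}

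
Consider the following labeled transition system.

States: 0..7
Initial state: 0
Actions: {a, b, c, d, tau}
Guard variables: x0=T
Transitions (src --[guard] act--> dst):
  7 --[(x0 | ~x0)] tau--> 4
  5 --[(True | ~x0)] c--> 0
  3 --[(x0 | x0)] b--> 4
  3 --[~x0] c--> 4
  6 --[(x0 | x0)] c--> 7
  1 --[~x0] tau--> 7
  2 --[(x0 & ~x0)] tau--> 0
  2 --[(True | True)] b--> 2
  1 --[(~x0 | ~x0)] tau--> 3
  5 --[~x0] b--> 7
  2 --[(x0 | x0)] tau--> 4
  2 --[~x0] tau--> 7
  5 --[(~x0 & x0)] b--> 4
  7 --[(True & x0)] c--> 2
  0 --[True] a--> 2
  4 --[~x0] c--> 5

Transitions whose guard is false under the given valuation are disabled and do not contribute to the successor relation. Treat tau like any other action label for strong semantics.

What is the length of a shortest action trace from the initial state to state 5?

Answer: UNREACHABLE

Analysis:
BFS to 5:
  depth 0: {0}
  depth 1: {2}
  depth 2: {4}
5 never appears.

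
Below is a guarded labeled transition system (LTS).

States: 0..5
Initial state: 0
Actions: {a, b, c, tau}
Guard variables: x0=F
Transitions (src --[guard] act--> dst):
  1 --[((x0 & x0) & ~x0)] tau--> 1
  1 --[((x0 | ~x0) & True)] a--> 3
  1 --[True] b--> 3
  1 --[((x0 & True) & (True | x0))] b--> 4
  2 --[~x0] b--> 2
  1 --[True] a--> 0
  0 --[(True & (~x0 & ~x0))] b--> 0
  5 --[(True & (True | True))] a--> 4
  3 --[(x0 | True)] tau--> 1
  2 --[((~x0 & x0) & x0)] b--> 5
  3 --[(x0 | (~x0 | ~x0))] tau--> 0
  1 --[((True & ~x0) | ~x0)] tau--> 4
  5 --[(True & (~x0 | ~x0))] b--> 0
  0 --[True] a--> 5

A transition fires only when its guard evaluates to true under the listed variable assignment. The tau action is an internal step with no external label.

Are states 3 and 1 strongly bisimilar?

Refine partition for ~:
  P[0] = {{0,1,2,3,4,5}}
  P[1] = {{0,5},{1},{2},{3},{4}}
  P[2] = {{0},{1},{2},{3},{4},{5}}
stable after 3 split(s): 6 block(s)
class of 3: {3}; class of 1: {1}

Answer: NOT BISIMILAR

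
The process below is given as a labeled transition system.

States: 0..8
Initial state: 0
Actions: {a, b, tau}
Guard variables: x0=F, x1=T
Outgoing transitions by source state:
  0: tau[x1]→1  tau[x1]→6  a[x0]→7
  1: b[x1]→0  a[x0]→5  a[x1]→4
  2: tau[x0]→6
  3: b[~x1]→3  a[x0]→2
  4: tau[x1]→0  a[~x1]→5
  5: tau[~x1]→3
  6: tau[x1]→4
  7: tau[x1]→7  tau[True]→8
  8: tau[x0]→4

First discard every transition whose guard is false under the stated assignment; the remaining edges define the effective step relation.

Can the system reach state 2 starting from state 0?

Answer: UNREACHABLE

Analysis:
After dropping false guards: 8 live edges.
Layer 0: {0}
Layer 1: {1,6}  now seen {0,1,6}
Layer 2: {4}  now seen {0,1,4,6}
Reach set: {0,1,4,6}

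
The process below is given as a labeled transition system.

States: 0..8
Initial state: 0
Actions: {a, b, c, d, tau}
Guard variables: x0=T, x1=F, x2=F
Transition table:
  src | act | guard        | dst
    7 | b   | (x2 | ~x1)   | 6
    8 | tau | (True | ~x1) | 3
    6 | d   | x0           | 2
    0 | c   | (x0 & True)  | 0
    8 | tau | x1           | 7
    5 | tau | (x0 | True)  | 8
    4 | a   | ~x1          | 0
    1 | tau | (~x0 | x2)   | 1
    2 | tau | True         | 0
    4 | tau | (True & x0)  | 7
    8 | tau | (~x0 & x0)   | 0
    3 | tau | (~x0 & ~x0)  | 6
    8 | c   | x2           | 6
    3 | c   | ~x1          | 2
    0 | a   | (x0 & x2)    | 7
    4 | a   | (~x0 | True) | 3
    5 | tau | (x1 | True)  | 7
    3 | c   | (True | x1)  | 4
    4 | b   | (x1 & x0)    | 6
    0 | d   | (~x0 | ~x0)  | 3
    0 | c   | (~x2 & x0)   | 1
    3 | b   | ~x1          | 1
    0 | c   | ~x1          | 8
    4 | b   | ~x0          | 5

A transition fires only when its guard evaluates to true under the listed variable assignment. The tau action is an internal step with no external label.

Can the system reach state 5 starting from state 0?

Answer: UNREACHABLE

Working:
Guard filter leaves 15 enabled edge(s).
depth 0: {0}
depth 1: {1,8}  total {0,1,8}
depth 2: {3}  total {0,1,3,8}
depth 3: {2,4}  total {0,1,2,3,4,8}
depth 4: {7}  total {0,1,2,3,4,7,8}
depth 5: {6}  total {0,1,2,3,4,6,7,8}
R = {0,1,2,3,4,6,7,8}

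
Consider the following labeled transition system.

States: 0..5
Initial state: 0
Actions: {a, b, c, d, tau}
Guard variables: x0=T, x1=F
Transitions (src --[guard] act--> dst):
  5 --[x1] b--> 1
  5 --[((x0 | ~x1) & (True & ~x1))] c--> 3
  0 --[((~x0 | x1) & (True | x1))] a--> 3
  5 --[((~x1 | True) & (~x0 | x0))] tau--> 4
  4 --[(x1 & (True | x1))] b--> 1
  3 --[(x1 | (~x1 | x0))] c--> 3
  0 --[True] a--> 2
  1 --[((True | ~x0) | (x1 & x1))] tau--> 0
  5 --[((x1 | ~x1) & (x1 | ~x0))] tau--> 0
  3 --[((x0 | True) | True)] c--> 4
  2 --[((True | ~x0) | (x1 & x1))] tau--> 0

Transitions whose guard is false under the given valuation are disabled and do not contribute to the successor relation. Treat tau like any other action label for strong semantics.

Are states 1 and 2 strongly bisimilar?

Bisimulation quotient by refinement:
  P[0] = {{0,1,2,3,4,5}}
  P[1] = {{0},{1,2},{3},{4},{5}}
Fixed point at round 2; 5 class(es).
class of 1: {1,2}; class of 2: {1,2}

Answer: BISIMILAR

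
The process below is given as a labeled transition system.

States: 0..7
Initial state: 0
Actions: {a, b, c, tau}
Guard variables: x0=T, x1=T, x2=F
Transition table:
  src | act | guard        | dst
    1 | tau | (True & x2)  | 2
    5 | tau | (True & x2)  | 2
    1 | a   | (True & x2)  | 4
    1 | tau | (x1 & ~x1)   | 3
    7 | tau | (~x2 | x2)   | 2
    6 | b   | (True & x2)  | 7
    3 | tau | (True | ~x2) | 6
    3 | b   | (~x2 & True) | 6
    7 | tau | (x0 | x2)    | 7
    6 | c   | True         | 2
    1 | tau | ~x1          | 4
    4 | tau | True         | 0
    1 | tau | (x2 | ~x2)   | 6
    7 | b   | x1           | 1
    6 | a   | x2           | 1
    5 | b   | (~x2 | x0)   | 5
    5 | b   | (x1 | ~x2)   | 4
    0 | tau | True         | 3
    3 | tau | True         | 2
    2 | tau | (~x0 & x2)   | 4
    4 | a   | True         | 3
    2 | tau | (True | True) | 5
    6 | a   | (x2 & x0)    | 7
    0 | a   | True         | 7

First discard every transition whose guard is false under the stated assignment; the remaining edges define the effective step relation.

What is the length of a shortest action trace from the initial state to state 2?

Layered search for 2:
  Layer 0: {0}
  Layer 1: {3,7}
  Layer 2: {1,2,6}
depth(2)=2, e.g. a·tau

Answer: 2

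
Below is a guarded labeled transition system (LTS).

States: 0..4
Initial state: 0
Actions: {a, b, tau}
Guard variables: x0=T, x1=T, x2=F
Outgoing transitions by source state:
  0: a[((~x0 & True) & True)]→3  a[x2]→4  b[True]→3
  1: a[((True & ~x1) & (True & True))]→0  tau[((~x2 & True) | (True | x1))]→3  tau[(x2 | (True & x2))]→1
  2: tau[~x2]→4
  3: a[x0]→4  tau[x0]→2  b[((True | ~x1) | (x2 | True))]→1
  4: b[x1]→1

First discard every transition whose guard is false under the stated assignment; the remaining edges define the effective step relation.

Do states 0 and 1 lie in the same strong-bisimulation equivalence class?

Refine partition for ~:
  π0 = {{0,1,2,3,4}}
  π1 = {{0,4},{1,2},{3}}
  π2 = {{0},{1},{2},{3},{4}}
stable after 3 split(s): 5 block(s)
[0]={0}  [1]={1}

Answer: NOT BISIMILAR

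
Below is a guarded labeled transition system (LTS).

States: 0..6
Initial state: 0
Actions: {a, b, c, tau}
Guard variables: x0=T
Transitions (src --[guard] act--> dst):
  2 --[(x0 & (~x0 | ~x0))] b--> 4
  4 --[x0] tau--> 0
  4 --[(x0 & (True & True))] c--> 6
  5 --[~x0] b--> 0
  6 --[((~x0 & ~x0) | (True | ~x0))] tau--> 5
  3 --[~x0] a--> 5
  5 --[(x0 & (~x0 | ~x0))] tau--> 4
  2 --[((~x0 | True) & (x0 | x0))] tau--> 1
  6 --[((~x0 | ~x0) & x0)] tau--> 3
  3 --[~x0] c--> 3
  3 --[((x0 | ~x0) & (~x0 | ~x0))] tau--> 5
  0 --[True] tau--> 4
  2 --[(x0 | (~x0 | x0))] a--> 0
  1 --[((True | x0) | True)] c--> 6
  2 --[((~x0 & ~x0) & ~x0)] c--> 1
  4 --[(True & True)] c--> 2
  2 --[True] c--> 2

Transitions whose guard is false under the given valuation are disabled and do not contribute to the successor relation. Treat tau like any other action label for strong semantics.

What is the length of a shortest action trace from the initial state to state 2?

BFS to 2:
  depth 0: {0}
  depth 1: {4}
  depth 2: {2,6}
2 enters at depth 2; path tau·c

Answer: 2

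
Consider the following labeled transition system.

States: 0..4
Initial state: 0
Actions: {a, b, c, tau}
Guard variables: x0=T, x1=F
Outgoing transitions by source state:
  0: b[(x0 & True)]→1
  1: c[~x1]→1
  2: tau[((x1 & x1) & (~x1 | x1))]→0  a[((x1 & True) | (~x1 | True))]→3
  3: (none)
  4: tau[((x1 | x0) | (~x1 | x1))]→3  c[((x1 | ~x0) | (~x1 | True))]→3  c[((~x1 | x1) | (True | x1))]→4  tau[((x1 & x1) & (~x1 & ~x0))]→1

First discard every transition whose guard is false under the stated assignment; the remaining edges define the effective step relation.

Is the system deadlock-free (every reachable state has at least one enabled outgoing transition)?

Answer: DEADLOCK-FREE

Trace:
Reach set: {0,1}
  0: b→1  [deg 1]
  1: c→1  [deg 1]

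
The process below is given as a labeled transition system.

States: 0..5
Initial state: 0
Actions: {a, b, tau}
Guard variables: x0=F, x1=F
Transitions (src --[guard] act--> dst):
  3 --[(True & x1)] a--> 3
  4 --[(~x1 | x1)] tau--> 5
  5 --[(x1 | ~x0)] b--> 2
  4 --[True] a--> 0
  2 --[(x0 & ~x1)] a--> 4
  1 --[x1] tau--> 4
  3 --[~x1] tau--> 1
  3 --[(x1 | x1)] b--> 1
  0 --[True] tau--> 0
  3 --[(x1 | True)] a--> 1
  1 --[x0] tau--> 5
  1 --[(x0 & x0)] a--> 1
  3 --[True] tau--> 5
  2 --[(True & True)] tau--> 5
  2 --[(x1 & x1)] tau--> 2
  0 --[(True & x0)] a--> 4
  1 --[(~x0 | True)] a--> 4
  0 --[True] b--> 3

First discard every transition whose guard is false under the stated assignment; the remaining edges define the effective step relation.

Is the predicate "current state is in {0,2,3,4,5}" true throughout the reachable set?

Inv-set: {0,2,3,4,5}
Reachable = {0,1,2,3,4,5}
  0: ok
  1: ✗ unsafe
  2: ok
  3: ok
  4: ok
  5: ok
witness against invariant: b·tau → 1

Answer: INVARIANT VIOLATED at state 1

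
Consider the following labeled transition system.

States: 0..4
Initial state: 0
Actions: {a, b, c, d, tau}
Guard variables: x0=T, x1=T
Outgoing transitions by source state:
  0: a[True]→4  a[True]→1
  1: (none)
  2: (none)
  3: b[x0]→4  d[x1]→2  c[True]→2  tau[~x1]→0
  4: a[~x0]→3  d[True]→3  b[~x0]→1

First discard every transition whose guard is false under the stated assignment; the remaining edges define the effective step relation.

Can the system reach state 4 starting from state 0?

Guard filter leaves 6 enabled edge(s).
depth 0: {0}
depth 1: {1,4}  now seen {0,1,4}
depth 2: {3}  now seen {0,1,3,4}
depth 3: {2}  now seen {0,1,2,3,4}
Reach set: {0,1,2,3,4}
trace reaching 4: a

Answer: REACHABLE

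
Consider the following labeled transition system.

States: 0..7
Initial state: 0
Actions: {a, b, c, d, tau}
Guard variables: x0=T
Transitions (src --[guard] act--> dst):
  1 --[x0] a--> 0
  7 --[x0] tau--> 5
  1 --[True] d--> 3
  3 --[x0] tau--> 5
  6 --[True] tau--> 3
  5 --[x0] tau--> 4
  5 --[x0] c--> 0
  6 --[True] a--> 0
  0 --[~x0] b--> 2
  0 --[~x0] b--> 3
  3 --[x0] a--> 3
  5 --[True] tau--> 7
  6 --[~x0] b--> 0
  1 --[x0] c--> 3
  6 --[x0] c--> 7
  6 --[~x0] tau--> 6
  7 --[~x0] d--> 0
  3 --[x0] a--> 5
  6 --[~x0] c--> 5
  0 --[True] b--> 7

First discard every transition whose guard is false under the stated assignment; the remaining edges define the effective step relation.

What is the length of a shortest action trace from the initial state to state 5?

Answer: 2

Working:
Layered search for 5:
  L0 = {0}
  L1 = {7}
  L2 = {5}
first hit 5 at d=2 via b·tau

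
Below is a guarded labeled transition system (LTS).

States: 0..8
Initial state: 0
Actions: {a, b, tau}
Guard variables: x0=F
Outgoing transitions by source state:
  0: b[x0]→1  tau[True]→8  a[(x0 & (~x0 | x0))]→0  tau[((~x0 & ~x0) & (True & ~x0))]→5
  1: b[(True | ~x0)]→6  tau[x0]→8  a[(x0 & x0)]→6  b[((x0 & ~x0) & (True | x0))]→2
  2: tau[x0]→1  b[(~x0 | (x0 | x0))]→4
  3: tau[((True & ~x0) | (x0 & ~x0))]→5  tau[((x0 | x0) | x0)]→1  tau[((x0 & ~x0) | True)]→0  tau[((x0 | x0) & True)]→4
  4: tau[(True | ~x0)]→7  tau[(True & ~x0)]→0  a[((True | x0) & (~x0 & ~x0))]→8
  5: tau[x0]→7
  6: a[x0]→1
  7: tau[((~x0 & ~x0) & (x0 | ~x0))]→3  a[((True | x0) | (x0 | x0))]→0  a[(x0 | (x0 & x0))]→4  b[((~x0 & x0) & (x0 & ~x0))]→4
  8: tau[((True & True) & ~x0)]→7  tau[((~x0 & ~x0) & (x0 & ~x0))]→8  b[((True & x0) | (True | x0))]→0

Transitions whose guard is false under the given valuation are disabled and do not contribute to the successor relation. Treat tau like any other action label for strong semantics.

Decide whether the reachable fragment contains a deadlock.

Reach set: {0,3,5,7,8}
  0: tau→5  tau→8  [2 out]
  3: tau→0  tau→5  [2 out]
  5: ∅  [no exit]
  7: a→0  tau→3  [2 out]
  8: b→0  tau→7  [2 out]
trace reaching 5: tau

Answer: DEADLOCK at state 5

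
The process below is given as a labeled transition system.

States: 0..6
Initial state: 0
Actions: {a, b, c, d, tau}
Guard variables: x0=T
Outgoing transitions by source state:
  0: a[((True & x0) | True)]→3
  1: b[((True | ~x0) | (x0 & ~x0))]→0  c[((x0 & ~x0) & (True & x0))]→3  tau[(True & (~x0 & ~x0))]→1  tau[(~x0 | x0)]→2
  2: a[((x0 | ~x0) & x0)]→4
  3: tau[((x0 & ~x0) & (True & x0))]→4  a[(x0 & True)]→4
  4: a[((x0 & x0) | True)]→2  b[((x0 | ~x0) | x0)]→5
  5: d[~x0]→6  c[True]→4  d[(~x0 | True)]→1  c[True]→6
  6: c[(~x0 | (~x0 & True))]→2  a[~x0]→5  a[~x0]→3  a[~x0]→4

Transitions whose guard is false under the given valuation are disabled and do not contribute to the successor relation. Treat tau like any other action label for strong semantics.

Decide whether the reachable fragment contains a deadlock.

Answer: DEADLOCK at state 6

Analysis:
R = {0,1,2,3,4,5,6}
  0: a→3  [1 exit(s)]
  1: b→0  tau→2  [2 exit(s)]
  2: a→4  [1 exit(s)]
  3: a→4  [1 exit(s)]
  4: a→2  b→5  [2 exit(s)]
  5: c→4  c→6  d→1  [3 exit(s)]
  6: ∅  [no exit]
Path to 6: a·a·b·c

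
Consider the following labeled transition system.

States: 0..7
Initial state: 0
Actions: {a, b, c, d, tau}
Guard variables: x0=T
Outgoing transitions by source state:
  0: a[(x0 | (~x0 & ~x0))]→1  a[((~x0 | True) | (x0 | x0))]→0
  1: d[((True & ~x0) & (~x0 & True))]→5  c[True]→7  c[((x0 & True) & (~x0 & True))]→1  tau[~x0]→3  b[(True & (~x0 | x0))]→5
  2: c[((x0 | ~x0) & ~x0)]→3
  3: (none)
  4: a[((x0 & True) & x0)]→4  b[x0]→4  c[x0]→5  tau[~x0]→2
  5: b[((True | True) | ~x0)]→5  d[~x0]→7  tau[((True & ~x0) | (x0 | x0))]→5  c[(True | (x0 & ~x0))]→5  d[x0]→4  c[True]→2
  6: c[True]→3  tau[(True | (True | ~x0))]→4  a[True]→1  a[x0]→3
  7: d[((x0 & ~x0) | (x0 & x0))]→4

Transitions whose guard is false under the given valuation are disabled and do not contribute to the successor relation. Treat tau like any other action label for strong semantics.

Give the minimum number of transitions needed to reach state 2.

Layered search for 2:
  L0 = {0}
  L1 = {1}
  L2 = {5,7}
  L3 = {2,4}
first hit 2 at d=3 via a·b·c

Answer: 3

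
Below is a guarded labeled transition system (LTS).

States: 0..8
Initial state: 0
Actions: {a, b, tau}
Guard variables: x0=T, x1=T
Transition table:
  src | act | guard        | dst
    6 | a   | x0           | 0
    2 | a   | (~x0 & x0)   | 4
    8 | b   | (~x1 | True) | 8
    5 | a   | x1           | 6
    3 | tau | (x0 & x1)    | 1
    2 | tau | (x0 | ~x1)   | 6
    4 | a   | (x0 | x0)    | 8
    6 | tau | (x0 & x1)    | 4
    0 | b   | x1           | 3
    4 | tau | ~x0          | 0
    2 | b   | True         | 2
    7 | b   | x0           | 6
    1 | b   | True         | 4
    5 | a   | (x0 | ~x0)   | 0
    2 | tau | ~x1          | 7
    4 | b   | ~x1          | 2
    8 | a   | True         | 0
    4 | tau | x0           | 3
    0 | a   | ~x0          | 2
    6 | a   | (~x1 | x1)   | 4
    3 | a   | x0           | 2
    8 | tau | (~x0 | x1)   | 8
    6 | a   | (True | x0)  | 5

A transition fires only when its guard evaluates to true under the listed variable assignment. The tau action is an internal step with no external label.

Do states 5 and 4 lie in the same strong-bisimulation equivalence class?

Answer: NOT BISIMILAR

Analysis:
Bisimulation quotient by refinement:
  round 0: {{0,1,2,3,4,5,6,7,8}}
  round 1: {{0,1,7},{2},{3,4,6},{5},{8}}
  round 2: {{0,1,7},{2},{3},{4},{5},{6},{8}}
  round 3: {{0},{1},{2},{3},{4},{5},{6},{7},{8}}
Fixed point at round 4; 9 class(es).
class of 5: {5}; class of 4: {4}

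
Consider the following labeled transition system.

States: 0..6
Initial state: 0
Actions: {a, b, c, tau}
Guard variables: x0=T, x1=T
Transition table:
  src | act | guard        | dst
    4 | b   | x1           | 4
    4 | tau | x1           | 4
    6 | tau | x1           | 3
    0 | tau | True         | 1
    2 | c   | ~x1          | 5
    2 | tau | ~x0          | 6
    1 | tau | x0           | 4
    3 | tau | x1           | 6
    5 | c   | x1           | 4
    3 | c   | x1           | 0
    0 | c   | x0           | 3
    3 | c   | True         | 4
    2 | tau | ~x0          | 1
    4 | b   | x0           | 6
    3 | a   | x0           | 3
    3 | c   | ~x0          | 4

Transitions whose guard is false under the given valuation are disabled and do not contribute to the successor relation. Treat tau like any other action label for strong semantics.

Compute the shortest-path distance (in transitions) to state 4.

Answer: 2

Working:
BFS to 4:
  depth 0: {0}
  depth 1: {1,3}
  depth 2: {4,6}
first hit 4 at d=2 via c·c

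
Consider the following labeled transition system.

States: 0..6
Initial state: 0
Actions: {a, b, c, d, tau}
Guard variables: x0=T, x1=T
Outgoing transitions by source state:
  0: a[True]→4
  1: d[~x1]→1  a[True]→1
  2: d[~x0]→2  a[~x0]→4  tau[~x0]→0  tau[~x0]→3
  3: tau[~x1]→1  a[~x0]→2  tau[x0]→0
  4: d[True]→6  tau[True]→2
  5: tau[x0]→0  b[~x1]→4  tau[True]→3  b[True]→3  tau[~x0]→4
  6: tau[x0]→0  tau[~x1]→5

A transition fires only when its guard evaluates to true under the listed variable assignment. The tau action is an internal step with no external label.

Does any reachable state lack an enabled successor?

Reach set: {0,2,4,6}
  0: a→4  [1 out]
  2: ∅  [no exit]
  4: d→6  tau→2  [2 out]
  6: tau→0  [1 out]
trace reaching 2: a·tau

Answer: DEADLOCK at state 2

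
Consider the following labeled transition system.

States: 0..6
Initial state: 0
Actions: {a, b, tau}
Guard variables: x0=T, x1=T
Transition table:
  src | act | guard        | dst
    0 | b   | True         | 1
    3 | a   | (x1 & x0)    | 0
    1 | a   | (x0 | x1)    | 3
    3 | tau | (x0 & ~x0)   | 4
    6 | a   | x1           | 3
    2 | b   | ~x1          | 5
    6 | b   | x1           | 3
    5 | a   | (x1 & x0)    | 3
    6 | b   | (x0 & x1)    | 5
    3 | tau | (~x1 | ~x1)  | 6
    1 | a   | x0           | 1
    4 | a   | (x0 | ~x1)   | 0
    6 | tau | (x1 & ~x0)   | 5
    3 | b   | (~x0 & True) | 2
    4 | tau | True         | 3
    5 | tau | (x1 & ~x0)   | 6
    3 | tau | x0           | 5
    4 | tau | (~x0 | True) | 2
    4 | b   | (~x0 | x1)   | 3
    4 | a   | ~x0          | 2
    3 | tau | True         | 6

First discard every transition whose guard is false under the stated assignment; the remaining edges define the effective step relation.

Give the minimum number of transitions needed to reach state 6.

Answer: 3

Analysis:
BFS to 6:
  L0 = {0}
  L1 = {1}
  L2 = {3}
  L3 = {5,6}
6 enters at depth 3; path b·a·tau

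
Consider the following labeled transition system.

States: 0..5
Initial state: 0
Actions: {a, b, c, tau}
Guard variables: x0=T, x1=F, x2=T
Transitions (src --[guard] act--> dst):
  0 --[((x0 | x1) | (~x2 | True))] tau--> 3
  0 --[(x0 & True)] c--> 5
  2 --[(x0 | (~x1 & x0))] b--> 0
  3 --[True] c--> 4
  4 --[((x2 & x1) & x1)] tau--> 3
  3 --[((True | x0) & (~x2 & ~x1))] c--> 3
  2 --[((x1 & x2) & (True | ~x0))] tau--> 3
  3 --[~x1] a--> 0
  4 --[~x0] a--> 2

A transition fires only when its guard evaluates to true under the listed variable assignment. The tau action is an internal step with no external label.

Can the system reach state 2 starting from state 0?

Guard filter leaves 5 enabled edge(s).
depth 0: {0}
depth 1: {3,5}  now seen {0,3,5}
depth 2: {4}  now seen {0,3,4,5}
Reach set: {0,3,4,5}

Answer: UNREACHABLE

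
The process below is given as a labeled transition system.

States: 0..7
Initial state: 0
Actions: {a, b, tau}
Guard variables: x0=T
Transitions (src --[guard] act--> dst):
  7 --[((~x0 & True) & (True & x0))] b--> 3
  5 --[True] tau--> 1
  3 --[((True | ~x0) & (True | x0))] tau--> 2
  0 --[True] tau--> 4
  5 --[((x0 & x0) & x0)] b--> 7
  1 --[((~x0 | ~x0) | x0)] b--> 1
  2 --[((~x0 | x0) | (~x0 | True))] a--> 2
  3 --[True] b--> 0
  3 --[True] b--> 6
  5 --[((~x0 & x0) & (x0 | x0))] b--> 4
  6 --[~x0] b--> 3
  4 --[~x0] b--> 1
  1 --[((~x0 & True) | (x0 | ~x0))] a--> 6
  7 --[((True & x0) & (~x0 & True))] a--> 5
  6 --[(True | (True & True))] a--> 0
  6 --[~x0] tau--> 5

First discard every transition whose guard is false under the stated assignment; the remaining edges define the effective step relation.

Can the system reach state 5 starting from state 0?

After dropping false guards: 10 live edges.
Layer 0: {0}
Layer 1: {4}  cumulative {0,4}
Reachable = {0,4}

Answer: UNREACHABLE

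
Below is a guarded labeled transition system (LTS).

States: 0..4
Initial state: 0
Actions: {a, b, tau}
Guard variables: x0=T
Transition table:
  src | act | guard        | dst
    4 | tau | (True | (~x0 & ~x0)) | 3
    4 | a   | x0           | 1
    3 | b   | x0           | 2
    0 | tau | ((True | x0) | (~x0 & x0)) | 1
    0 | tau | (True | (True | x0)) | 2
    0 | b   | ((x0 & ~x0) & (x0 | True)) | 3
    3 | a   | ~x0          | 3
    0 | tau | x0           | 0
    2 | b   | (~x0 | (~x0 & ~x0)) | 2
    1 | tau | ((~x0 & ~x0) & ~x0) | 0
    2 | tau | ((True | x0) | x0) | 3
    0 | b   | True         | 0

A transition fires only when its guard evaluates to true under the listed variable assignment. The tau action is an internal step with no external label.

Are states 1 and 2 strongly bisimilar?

Bisimulation quotient by refinement:
  P[0] = {{0,1,2,3,4}}
  P[1] = {{0},{1},{2},{3},{4}}
5 equivalence class(es) (converged in 2)
[1]={1}  [2]={2}

Answer: NOT BISIMILAR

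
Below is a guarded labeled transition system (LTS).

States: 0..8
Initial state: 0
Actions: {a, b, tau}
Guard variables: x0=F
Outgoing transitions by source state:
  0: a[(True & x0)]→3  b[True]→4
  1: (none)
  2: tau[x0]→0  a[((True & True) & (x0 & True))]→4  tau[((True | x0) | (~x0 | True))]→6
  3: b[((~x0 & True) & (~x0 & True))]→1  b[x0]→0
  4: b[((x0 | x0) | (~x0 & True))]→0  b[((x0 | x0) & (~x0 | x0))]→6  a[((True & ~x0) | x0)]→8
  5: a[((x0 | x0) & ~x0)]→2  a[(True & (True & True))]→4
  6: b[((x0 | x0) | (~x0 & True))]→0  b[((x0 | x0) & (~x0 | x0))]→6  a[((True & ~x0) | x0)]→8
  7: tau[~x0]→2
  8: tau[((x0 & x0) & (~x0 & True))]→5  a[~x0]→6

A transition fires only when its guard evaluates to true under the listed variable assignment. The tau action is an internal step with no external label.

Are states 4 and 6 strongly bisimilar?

Answer: BISIMILAR

Trace:
Bisimulation quotient by refinement:
  π0 = {{0,1,2,3,4,5,6,7,8}}
  π1 = {{0,3},{1},{2,7},{4,6},{5,8}}
  π2 = {{0},{1},{2},{3},{4,6},{5,8},{7}}
7 equivalence class(es) (converged in 3)
4∈{4,6}, 6∈{4,6}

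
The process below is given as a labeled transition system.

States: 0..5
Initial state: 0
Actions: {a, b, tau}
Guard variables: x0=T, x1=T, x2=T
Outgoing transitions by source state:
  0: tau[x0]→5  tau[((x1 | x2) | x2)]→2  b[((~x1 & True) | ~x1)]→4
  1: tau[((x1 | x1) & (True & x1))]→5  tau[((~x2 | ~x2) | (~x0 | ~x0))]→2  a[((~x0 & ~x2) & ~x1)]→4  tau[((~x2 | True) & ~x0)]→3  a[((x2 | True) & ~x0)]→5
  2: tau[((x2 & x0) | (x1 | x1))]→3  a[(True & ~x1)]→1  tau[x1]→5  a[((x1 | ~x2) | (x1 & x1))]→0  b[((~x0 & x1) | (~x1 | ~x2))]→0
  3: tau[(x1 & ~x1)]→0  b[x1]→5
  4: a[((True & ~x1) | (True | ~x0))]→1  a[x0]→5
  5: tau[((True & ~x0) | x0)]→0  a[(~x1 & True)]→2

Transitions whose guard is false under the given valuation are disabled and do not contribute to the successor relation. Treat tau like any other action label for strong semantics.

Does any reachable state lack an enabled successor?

Answer: DEADLOCK-FREE

Working:
Reachable = {0,2,3,5}
  0: tau→2  tau→5  [deg 2]
  2: a→0  tau→3  tau→5  [deg 3]
  3: b→5  [deg 1]
  5: tau→0  [deg 1]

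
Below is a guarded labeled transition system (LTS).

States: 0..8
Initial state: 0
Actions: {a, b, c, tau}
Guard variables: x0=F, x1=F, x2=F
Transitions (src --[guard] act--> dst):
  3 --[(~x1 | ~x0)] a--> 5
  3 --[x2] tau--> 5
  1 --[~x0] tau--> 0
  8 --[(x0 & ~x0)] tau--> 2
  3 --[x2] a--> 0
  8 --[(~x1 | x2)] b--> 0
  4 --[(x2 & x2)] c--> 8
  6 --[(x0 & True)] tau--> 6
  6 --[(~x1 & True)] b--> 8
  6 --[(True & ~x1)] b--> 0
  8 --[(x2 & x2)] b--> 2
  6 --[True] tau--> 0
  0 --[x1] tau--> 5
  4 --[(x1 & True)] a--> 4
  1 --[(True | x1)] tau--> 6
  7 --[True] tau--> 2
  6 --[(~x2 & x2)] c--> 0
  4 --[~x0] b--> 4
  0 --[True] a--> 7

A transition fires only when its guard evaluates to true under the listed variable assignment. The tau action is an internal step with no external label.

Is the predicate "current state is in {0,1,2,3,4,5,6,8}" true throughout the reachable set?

Safe = {0,1,2,3,4,5,6,8}
Reachable = {0,2,7}
  0: ok
  2: ok
  7: VIOLATES
witness against invariant: a → 7

Answer: INVARIANT VIOLATED at state 7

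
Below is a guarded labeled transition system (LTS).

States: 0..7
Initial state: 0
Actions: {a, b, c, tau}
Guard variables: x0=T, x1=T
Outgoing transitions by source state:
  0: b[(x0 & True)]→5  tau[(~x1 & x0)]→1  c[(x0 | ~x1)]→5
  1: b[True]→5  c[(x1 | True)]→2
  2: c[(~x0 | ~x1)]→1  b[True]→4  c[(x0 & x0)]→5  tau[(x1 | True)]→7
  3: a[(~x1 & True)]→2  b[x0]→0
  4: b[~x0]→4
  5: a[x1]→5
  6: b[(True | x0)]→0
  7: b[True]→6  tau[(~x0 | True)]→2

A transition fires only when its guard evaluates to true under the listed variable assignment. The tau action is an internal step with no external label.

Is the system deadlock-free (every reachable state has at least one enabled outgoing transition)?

Reachable = {0,5}
  0: b→5  c→5  [2 exit(s)]
  5: a→5  [1 exit(s)]

Answer: DEADLOCK-FREE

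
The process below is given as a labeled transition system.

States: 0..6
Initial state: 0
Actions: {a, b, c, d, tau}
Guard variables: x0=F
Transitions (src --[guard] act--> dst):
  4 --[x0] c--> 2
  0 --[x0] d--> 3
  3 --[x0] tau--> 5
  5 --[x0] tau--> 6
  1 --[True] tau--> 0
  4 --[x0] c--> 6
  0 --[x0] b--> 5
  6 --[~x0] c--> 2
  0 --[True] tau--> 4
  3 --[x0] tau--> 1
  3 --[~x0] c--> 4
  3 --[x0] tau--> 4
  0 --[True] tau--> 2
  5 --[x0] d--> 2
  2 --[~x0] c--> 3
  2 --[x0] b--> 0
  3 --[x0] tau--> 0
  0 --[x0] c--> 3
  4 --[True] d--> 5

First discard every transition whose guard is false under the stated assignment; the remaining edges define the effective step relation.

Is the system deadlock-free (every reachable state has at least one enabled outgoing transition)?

Answer: DEADLOCK at state 5

Trace:
Reach set: {0,2,3,4,5}
  0: tau→2  tau→4  [2 exit(s)]
  2: c→3  [1 exit(s)]
  3: c→4  [1 exit(s)]
  4: d→5  [1 exit(s)]
  5: ∅  [deadlock]
witness 5: tau·d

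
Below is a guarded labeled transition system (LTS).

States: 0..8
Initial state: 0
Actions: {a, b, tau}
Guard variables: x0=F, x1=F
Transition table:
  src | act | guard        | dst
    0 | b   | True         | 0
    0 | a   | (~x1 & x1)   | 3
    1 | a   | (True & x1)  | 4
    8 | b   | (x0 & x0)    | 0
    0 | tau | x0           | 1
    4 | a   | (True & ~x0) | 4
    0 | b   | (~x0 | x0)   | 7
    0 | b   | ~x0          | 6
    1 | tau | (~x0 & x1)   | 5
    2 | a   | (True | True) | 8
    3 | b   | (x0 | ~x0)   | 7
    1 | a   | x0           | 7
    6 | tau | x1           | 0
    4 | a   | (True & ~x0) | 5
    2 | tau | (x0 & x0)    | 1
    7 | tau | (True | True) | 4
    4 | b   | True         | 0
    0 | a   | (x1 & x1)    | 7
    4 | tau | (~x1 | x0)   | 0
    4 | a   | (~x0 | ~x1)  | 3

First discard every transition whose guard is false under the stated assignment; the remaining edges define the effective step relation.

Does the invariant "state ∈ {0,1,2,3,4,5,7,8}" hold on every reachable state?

Safe = {0,1,2,3,4,5,7,8}
R = {0,3,4,5,6,7}
  0: safe
  3: safe
  4: safe
  5: safe
  6: outside
  7: safe
counterexample path to 6: b

Answer: INVARIANT VIOLATED at state 6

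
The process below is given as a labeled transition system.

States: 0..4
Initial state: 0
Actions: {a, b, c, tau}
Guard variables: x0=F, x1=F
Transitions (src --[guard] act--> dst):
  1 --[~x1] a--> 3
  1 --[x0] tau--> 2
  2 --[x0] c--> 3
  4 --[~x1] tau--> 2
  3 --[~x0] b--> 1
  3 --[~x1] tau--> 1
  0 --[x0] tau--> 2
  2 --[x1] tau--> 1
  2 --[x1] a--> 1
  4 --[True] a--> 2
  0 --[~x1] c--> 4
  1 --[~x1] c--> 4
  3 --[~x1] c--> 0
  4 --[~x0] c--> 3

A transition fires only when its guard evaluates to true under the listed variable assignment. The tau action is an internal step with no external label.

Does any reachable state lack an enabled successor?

Reach set: {0,1,2,3,4}
  0: c→4  [deg 1]
  1: a→3  c→4  [deg 2]
  2: ∅  [no exit]
  3: b→1  c→0  tau→1  [deg 3]
  4: a→2  c→3  tau→2  [deg 3]
trace reaching 2: c·tau

Answer: DEADLOCK at state 2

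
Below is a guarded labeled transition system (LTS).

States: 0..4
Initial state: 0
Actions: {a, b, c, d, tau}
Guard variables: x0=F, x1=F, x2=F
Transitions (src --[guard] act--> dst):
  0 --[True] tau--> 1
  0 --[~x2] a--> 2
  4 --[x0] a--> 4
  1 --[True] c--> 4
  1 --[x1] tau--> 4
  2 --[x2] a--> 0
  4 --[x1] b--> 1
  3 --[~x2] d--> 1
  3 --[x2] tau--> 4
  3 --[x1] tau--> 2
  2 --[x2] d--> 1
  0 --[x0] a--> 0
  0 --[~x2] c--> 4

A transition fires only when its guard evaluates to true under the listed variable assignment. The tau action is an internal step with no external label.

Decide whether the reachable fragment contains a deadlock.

Answer: DEADLOCK at state 2

Analysis:
R = {0,1,2,4}
  0: a→2  c→4  tau→1  [3 out]
  1: c→4  [1 out]
  2: ∅  [STUCK]
  4: ∅  [STUCK]
Path to 2: a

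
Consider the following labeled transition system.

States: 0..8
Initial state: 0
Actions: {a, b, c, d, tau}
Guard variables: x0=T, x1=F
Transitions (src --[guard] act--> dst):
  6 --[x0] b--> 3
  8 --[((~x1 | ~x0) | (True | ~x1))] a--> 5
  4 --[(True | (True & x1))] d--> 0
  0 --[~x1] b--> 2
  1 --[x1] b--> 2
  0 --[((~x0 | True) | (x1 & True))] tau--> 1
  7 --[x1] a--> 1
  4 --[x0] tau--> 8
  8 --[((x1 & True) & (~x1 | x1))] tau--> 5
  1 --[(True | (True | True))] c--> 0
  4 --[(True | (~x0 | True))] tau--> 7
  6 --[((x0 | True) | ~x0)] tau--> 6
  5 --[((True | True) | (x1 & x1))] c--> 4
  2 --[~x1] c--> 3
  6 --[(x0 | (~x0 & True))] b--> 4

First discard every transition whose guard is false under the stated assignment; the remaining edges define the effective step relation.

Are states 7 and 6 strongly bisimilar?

Answer: NOT BISIMILAR

Analysis:
Refine partition for ~:
  π0 = {{0,1,2,3,4,5,6,7,8}}
  π1 = {{0,6},{1,2,5},{3,7},{4},{8}}
  π2 = {{0},{1},{2},{3,7},{4},{5},{6},{8}}
stable after 3 split(s): 8 block(s)
class of 7: {3,7}; class of 6: {6}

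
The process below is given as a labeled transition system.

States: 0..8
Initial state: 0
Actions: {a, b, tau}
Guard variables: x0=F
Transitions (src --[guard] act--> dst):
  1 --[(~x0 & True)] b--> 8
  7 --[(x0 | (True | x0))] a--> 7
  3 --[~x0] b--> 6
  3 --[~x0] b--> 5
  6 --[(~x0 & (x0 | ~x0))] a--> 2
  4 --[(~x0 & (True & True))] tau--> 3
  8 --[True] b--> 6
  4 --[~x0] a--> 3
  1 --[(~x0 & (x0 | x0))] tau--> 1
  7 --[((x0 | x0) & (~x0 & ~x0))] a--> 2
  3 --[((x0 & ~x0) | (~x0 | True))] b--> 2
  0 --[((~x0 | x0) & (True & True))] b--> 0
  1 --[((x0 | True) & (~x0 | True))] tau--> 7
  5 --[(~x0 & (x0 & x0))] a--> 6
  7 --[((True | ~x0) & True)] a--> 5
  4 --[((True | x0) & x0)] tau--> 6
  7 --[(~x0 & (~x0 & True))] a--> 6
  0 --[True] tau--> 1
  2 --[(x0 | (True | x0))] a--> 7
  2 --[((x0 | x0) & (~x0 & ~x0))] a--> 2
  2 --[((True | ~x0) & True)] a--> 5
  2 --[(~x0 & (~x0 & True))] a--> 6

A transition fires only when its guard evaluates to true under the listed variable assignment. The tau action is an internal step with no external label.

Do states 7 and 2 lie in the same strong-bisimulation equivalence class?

Bisimulation quotient by refinement:
  π0 = {{0,1,2,3,4,5,6,7,8}}
  π1 = {{0,1},{2,6,7},{3,8},{4},{5}}
  π2 = {{0},{1},{2,7},{3},{4},{5},{6},{8}}
8 equivalence class(es) (converged in 3)
7∈{2,7}, 2∈{2,7}

Answer: BISIMILAR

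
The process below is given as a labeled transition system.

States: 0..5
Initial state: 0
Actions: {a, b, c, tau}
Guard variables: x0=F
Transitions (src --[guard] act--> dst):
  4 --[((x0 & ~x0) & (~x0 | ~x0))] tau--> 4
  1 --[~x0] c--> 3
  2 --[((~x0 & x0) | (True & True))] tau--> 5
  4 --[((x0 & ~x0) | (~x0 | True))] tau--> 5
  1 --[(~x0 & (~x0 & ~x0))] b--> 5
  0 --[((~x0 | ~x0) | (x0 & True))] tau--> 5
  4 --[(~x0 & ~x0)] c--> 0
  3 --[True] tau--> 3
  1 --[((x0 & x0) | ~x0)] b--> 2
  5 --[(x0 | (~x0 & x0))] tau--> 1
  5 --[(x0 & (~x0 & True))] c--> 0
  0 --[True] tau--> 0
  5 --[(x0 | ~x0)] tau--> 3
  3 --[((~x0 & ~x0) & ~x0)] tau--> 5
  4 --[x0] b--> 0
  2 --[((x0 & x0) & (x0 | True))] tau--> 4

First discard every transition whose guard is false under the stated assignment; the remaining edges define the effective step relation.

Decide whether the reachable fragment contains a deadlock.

Answer: DEADLOCK-FREE

Analysis:
R = {0,3,5}
  0: tau→0  tau→5  [deg 2]
  3: tau→3  tau→5  [deg 2]
  5: tau→3  [deg 1]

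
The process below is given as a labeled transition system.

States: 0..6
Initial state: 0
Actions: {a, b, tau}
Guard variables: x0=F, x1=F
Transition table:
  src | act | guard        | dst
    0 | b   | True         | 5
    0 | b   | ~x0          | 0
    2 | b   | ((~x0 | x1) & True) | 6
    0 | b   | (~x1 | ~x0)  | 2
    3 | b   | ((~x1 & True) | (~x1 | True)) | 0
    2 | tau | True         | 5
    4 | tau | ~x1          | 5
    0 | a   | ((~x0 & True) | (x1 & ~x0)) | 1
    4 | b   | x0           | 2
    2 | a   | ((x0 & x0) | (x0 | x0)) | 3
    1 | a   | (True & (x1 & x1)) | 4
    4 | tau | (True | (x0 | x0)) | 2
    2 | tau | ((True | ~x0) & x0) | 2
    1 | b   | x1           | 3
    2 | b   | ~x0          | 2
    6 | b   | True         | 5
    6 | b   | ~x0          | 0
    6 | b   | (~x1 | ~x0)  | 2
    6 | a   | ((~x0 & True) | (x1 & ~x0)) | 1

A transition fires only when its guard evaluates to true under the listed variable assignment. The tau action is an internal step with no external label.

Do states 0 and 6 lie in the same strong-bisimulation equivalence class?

Answer: BISIMILAR

Analysis:
Compute ~ classes (split until stable):
  round 0: {{0,1,2,3,4,5,6}}
  round 1: {{0,6},{1,5},{2},{3},{4}}
5 equivalence class(es) (converged in 2)
0∈{0,6}, 6∈{0,6}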